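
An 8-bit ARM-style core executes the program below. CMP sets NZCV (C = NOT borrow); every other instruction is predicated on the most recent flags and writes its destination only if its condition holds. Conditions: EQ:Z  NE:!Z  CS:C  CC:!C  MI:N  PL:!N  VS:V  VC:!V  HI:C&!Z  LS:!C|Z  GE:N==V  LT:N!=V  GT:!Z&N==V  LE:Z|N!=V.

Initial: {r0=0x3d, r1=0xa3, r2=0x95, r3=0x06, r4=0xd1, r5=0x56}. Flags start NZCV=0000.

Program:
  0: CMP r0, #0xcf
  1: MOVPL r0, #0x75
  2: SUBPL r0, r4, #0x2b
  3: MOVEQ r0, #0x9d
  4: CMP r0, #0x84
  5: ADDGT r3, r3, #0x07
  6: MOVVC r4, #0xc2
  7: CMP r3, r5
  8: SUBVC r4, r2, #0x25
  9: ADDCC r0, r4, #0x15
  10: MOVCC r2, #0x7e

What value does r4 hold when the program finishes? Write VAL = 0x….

VAL = 0x70

0: ✓ CMP  NZCV=0000
1: ✓ MOVPL  r0←0x75
2: ✓ SUBPL  r0←0xa6
3: · MOVEQ
4: ✓ CMP  NZCV=0010
5: ✓ ADDGT  r3←0x0d
6: ✓ MOVVC  r4←0xc2
7: ✓ CMP  NZCV=1000
8: ✓ SUBVC  r4←0x70
9: ✓ ADDCC  r0←0x85
10: ✓ MOVCC  r2←0x7e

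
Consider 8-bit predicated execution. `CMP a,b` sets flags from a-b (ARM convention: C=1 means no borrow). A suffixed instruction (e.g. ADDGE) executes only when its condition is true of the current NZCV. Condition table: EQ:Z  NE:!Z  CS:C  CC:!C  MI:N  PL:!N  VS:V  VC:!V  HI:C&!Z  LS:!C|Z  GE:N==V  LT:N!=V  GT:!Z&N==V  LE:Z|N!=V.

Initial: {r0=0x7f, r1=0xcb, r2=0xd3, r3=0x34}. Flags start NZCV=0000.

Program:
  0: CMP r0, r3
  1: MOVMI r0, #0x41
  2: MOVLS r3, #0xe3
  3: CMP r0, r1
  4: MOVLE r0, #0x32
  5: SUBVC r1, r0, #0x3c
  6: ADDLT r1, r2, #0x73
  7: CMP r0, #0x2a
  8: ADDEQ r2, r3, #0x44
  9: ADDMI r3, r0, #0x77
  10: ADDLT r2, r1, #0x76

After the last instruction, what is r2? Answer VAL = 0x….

0: ✓ CMP  NZCV=0010
1: · MOVMI
2: · MOVLS
3: ✓ CMP  NZCV=1001
4: · MOVLE
5: · SUBVC
6: · ADDLT
7: ✓ CMP  NZCV=0010
8: · ADDEQ
9: · ADDMI
10: · ADDLT

VAL = 0xd3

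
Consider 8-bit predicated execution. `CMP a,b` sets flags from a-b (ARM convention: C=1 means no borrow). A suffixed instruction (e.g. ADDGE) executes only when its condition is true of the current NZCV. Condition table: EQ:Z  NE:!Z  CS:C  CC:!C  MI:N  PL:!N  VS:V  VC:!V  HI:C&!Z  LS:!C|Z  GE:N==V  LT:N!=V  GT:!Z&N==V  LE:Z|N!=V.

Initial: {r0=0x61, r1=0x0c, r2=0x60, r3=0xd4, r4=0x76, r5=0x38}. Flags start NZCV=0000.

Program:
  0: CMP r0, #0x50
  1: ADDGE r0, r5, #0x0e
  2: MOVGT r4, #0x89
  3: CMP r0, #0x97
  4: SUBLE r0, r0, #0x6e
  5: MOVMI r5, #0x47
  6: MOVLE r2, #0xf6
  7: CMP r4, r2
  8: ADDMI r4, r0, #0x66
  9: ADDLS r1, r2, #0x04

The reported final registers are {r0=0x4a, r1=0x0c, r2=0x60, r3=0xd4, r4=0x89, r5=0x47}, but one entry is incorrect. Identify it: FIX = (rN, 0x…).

0: ✓ CMP  NZCV=0010
1: ✓ ADDGE  r0←0x46
2: ✓ MOVGT  r4←0x89
3: ✓ CMP  NZCV=1001
4: · SUBLE
5: ✓ MOVMI  r5←0x47
6: · MOVLE
7: ✓ CMP  NZCV=0011
8: · ADDMI
9: · ADDLS

FIX = (r0, 0x46)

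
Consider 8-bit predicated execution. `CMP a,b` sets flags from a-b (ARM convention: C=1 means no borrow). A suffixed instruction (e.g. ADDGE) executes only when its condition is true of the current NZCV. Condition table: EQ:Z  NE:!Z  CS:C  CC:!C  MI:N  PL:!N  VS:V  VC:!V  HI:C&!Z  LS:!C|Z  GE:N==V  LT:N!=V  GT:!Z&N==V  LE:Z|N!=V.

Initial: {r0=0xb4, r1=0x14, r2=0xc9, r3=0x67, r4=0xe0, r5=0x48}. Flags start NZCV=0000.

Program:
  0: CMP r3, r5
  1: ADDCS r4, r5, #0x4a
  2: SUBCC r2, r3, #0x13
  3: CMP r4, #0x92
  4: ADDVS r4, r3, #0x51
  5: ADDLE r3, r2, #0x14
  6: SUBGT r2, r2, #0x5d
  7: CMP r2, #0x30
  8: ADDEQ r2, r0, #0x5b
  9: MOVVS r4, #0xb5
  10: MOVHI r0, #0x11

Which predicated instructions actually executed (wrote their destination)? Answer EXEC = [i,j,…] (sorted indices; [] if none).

EXEC = [1,5,10]

0: ✓ CMP  NZCV=0010
1: ✓ ADDCS  r4←0x92
2: · SUBCC
3: ✓ CMP  NZCV=0110
4: · ADDVS
5: ✓ ADDLE  r3←0xdd
6: · SUBGT
7: ✓ CMP  NZCV=1010
8: · ADDEQ
9: · MOVVS
10: ✓ MOVHI  r0←0x11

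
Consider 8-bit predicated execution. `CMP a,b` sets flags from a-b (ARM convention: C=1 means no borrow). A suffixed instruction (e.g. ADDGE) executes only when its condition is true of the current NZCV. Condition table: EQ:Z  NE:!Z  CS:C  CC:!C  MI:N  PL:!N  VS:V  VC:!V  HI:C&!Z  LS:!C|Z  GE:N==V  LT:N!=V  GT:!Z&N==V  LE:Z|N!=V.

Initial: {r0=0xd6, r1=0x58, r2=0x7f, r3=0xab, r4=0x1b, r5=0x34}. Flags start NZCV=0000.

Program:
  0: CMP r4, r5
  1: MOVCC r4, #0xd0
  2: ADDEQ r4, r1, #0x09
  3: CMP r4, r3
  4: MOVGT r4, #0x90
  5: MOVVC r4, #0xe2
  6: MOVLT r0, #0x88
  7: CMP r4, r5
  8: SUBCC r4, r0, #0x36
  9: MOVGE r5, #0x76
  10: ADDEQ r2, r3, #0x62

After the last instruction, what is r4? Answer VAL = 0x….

VAL = 0xe2

[0] flags=1000 → (cmp)
[1] flags=1000 CC?T → r4=0xd0
[2] flags=1000 EQ?F → skip
[3] flags=0010 → (cmp)
[4] flags=0010 GT?T → r4=0x90
[5] flags=0010 VC?T → r4=0xe2
[6] flags=0010 LT?F → skip
[7] flags=1010 → (cmp)
[8] flags=1010 CC?F → skip
[9] flags=1010 GE?F → skip
[10] flags=1010 EQ?F → skip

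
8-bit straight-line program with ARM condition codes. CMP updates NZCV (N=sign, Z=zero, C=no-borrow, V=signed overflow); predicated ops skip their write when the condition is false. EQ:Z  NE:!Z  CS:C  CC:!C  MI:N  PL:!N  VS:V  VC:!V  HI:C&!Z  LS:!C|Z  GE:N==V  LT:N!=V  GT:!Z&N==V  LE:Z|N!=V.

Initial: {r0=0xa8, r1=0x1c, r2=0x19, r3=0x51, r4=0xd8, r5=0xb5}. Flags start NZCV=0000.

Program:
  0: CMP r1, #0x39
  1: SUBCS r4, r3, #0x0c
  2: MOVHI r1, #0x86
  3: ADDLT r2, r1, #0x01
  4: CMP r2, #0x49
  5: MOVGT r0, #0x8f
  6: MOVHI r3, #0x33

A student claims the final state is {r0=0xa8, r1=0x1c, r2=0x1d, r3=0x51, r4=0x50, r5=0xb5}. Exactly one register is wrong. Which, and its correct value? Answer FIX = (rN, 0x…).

0: ✓ CMP  NZCV=1000
1: · SUBCS
2: · MOVHI
3: ✓ ADDLT  r2←0x1d
4: ✓ CMP  NZCV=1000
5: · MOVGT
6: · MOVHI

FIX = (r4, 0xd8)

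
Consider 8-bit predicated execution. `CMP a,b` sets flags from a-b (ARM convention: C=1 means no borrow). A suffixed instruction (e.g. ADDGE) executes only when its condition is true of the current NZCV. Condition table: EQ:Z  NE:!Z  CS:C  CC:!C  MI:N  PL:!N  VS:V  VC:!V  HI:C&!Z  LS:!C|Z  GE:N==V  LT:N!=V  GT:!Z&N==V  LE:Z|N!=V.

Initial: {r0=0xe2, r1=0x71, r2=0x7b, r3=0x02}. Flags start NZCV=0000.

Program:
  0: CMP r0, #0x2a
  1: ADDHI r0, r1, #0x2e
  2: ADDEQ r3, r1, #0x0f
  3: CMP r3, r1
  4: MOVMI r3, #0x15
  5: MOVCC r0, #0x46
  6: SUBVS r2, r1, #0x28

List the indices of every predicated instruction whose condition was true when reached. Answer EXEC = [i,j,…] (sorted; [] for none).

0: ✓ CMP  NZCV=1010
1: ✓ ADDHI  r0←0x9f
2: · ADDEQ
3: ✓ CMP  NZCV=1000
4: ✓ MOVMI  r3←0x15
5: ✓ MOVCC  r0←0x46
6: · SUBVS

EXEC = [1,4,5]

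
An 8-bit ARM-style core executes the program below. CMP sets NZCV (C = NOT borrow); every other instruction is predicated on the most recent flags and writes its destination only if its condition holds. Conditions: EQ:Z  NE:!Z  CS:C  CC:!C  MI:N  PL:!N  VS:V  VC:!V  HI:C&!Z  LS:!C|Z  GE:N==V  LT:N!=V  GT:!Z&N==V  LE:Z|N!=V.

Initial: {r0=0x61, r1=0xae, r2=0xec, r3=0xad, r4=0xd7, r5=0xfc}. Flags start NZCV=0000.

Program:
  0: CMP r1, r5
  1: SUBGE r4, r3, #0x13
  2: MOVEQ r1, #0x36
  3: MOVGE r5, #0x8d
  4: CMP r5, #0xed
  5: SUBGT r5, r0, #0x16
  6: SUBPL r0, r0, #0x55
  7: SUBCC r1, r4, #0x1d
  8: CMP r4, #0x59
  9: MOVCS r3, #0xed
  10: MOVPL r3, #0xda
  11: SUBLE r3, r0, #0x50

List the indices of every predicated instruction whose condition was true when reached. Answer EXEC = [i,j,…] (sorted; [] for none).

[0] flags=1000 → (cmp)
[1] flags=1000 GE?F → skip
[2] flags=1000 EQ?F → skip
[3] flags=1000 GE?F → skip
[4] flags=0010 → (cmp)
[5] flags=0010 GT?T → r5=0x4b
[6] flags=0010 PL?T → r0=0x0c
[7] flags=0010 CC?F → skip
[8] flags=0011 → (cmp)
[9] flags=0011 CS?T → r3=0xed
[10] flags=0011 PL?T → r3=0xda
[11] flags=0011 LE?T → r3=0xbc

EXEC = [5,6,9,10,11]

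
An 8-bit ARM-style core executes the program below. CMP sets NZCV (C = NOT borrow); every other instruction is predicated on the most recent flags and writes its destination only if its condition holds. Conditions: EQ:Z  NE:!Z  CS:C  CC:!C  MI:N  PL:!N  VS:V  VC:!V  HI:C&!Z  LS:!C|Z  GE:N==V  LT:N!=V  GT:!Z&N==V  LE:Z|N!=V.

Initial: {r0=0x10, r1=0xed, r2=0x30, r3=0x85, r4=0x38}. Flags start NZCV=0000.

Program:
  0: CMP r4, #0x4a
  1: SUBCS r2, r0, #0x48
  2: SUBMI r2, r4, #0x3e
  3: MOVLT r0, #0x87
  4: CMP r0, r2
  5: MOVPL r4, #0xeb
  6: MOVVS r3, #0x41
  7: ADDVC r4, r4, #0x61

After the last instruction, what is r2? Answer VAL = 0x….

VAL = 0xfa

[0] flags=1000 → (cmp)
[1] flags=1000 CS?F → skip
[2] flags=1000 MI?T → r2=0xfa
[3] flags=1000 LT?T → r0=0x87
[4] flags=1000 → (cmp)
[5] flags=1000 PL?F → skip
[6] flags=1000 VS?F → skip
[7] flags=1000 VC?T → r4=0x99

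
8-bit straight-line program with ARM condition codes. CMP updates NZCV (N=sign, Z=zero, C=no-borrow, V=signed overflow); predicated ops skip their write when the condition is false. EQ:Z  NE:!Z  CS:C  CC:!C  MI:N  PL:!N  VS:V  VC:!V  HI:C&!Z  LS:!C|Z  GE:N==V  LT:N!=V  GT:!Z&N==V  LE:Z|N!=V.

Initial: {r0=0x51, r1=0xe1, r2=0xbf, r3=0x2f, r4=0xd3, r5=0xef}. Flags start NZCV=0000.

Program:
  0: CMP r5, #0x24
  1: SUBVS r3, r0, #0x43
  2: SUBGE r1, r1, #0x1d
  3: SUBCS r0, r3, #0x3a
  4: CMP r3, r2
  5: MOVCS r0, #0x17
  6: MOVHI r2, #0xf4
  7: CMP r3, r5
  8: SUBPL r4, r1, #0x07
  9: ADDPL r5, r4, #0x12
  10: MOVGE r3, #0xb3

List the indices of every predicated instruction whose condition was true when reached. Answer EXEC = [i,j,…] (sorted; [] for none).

[0] flags=1010 → (cmp)
[1] flags=1010 VS?F → skip
[2] flags=1010 GE?F → skip
[3] flags=1010 CS?T → r0=0xf5
[4] flags=0000 → (cmp)
[5] flags=0000 CS?F → skip
[6] flags=0000 HI?F → skip
[7] flags=0000 → (cmp)
[8] flags=0000 PL?T → r4=0xda
[9] flags=0000 PL?T → r5=0xec
[10] flags=0000 GE?T → r3=0xb3

EXEC = [3,8,9,10]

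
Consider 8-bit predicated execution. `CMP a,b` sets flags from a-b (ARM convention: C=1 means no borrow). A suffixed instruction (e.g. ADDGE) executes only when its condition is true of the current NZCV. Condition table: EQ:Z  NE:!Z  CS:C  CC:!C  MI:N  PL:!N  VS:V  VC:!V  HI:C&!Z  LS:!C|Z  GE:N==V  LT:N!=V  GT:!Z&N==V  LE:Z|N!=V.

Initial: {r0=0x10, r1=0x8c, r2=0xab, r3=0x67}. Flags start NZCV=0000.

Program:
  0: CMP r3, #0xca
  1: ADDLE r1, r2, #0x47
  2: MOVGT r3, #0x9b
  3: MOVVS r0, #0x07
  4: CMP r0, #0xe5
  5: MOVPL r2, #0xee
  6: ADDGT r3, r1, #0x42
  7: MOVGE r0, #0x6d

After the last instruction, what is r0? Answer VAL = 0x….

VAL = 0x6d

[0] flags=1001 → (cmp)
[1] flags=1001 LE?F → skip
[2] flags=1001 GT?T → r3=0x9b
[3] flags=1001 VS?T → r0=0x07
[4] flags=0000 → (cmp)
[5] flags=0000 PL?T → r2=0xee
[6] flags=0000 GT?T → r3=0xce
[7] flags=0000 GE?T → r0=0x6d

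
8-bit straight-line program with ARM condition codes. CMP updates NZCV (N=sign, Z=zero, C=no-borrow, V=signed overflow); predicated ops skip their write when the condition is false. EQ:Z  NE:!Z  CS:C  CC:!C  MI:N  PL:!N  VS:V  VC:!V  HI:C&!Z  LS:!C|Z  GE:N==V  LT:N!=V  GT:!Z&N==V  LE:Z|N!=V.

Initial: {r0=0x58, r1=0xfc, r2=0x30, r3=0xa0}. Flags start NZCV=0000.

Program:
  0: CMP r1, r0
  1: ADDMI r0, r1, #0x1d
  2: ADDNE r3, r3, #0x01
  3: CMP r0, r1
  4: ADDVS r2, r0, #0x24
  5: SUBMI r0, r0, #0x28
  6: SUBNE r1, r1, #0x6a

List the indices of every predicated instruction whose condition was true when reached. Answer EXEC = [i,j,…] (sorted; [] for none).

[0] flags=1010 → (cmp)
[1] flags=1010 MI?T → r0=0x19
[2] flags=1010 NE?T → r3=0xa1
[3] flags=0000 → (cmp)
[4] flags=0000 VS?F → skip
[5] flags=0000 MI?F → skip
[6] flags=0000 NE?T → r1=0x92

EXEC = [1,2,6]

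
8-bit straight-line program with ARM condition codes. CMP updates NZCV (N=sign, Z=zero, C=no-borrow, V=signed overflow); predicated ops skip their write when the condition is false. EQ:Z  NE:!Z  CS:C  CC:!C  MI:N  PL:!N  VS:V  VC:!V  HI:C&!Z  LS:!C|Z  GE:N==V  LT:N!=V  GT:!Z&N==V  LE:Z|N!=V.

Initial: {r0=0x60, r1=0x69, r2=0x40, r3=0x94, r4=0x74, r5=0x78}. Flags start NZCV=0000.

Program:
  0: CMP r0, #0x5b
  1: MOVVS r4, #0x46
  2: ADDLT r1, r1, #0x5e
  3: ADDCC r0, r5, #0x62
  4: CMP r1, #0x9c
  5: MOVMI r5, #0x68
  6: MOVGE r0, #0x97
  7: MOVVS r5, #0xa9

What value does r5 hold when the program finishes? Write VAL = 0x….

VAL = 0xa9

[0] flags=0010 → (cmp)
[1] flags=0010 VS?F → skip
[2] flags=0010 LT?F → skip
[3] flags=0010 CC?F → skip
[4] flags=1001 → (cmp)
[5] flags=1001 MI?T → r5=0x68
[6] flags=1001 GE?T → r0=0x97
[7] flags=1001 VS?T → r5=0xa9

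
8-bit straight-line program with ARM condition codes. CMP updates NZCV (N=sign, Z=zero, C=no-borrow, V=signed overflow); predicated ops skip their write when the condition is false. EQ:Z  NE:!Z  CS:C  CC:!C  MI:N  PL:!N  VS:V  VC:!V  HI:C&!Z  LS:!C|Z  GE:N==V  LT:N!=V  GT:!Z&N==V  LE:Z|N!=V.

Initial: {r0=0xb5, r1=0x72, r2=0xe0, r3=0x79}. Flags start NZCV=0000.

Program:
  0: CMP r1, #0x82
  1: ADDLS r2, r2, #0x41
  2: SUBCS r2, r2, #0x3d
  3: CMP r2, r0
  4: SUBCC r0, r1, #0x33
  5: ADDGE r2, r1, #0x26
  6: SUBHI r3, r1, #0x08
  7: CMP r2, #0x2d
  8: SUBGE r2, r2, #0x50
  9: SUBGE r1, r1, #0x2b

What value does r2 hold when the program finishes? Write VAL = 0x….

[0] flags=1001 → (cmp)
[1] flags=1001 LS?T → r2=0x21
[2] flags=1001 CS?F → skip
[3] flags=0000 → (cmp)
[4] flags=0000 CC?T → r0=0x3f
[5] flags=0000 GE?T → r2=0x98
[6] flags=0000 HI?F → skip
[7] flags=0011 → (cmp)
[8] flags=0011 GE?F → skip
[9] flags=0011 GE?F → skip

VAL = 0x98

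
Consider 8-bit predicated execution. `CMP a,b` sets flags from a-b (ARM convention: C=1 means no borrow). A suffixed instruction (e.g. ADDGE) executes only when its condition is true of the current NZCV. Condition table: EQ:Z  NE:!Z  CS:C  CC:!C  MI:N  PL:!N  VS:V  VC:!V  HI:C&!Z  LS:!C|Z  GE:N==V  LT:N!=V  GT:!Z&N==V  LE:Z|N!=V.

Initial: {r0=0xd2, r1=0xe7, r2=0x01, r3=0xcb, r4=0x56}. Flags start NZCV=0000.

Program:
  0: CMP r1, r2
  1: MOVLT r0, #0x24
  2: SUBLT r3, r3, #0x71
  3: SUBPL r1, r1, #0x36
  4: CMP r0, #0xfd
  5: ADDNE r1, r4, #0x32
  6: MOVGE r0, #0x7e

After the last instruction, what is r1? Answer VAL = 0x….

VAL = 0x88

0: ✓ CMP  NZCV=1010
1: ✓ MOVLT  r0←0x24
2: ✓ SUBLT  r3←0x5a
3: · SUBPL
4: ✓ CMP  NZCV=0000
5: ✓ ADDNE  r1←0x88
6: ✓ MOVGE  r0←0x7e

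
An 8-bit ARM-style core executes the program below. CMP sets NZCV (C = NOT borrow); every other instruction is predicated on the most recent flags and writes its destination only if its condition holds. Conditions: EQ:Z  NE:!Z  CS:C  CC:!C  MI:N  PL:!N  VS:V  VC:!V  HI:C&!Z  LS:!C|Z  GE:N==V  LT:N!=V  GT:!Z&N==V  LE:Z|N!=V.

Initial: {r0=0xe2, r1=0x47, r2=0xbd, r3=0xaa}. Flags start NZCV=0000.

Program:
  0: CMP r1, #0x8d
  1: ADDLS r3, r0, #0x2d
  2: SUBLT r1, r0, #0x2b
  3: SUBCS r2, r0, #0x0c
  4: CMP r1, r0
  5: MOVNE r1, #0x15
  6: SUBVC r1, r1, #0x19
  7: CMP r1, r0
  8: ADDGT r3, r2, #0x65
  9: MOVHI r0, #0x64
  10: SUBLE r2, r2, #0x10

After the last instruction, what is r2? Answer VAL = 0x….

0: ✓ CMP  NZCV=1001
1: ✓ ADDLS  r3←0x0f
2: · SUBLT
3: · SUBCS
4: ✓ CMP  NZCV=0000
5: ✓ MOVNE  r1←0x15
6: ✓ SUBVC  r1←0xfc
7: ✓ CMP  NZCV=0010
8: ✓ ADDGT  r3←0x22
9: ✓ MOVHI  r0←0x64
10: · SUBLE

VAL = 0xbd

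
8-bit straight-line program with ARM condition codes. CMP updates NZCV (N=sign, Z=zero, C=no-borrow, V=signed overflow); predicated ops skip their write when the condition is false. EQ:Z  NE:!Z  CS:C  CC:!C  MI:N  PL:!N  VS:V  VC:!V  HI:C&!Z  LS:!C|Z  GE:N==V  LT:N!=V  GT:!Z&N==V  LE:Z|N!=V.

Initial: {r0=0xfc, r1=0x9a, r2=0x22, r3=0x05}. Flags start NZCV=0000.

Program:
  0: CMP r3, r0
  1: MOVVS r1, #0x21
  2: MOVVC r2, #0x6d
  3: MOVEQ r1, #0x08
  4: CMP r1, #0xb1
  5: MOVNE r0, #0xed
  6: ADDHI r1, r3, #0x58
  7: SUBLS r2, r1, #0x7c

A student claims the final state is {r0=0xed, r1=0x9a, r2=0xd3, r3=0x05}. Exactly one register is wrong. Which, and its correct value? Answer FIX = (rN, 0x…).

0: ✓ CMP  NZCV=0000
1: · MOVVS
2: ✓ MOVVC  r2←0x6d
3: · MOVEQ
4: ✓ CMP  NZCV=1000
5: ✓ MOVNE  r0←0xed
6: · ADDHI
7: ✓ SUBLS  r2←0x1e

FIX = (r2, 0x1e)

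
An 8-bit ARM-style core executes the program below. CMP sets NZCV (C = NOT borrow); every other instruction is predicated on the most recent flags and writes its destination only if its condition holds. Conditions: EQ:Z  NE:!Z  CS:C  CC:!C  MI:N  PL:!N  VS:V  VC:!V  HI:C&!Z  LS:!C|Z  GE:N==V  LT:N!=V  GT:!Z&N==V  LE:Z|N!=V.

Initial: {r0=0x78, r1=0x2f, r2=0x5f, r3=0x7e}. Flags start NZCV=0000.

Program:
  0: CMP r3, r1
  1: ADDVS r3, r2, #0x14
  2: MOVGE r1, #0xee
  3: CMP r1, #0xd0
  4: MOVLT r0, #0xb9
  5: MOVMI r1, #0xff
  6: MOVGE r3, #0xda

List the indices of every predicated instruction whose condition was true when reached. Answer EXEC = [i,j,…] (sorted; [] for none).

EXEC = [2,6]

0: ✓ CMP  NZCV=0010
1: · ADDVS
2: ✓ MOVGE  r1←0xee
3: ✓ CMP  NZCV=0010
4: · MOVLT
5: · MOVMI
6: ✓ MOVGE  r3←0xda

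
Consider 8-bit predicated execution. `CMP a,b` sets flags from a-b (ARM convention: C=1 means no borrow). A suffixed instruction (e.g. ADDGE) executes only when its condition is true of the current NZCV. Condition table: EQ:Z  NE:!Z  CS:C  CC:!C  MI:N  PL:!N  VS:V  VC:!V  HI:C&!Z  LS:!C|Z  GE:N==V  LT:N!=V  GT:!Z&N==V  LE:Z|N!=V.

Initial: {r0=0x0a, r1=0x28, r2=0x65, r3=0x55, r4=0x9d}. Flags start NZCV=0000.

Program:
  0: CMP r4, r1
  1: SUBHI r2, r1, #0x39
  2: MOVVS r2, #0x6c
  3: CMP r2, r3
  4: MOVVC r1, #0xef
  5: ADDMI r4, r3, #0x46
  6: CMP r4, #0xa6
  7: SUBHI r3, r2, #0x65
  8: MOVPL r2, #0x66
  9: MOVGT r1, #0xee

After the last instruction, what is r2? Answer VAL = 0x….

[0] flags=0011 → (cmp)
[1] flags=0011 HI?T → r2=0xef
[2] flags=0011 VS?T → r2=0x6c
[3] flags=0010 → (cmp)
[4] flags=0010 VC?T → r1=0xef
[5] flags=0010 MI?F → skip
[6] flags=1000 → (cmp)
[7] flags=1000 HI?F → skip
[8] flags=1000 PL?F → skip
[9] flags=1000 GT?F → skip

VAL = 0x6c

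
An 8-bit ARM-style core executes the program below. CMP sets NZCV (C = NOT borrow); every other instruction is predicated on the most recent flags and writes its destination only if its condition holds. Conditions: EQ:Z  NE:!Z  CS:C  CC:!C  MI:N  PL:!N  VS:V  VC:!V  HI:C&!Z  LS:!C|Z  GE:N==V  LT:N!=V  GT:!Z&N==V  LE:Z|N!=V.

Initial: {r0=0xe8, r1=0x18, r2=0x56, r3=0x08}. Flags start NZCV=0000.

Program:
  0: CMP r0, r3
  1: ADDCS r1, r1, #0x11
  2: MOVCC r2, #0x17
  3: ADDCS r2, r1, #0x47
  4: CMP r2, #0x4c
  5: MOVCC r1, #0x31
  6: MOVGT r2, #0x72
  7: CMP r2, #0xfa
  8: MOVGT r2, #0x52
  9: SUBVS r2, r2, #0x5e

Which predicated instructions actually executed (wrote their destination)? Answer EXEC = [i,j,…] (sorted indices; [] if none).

EXEC = [1,3,6,8]

[0] flags=1010 → (cmp)
[1] flags=1010 CS?T → r1=0x29
[2] flags=1010 CC?F → skip
[3] flags=1010 CS?T → r2=0x70
[4] flags=0010 → (cmp)
[5] flags=0010 CC?F → skip
[6] flags=0010 GT?T → r2=0x72
[7] flags=0000 → (cmp)
[8] flags=0000 GT?T → r2=0x52
[9] flags=0000 VS?F → skip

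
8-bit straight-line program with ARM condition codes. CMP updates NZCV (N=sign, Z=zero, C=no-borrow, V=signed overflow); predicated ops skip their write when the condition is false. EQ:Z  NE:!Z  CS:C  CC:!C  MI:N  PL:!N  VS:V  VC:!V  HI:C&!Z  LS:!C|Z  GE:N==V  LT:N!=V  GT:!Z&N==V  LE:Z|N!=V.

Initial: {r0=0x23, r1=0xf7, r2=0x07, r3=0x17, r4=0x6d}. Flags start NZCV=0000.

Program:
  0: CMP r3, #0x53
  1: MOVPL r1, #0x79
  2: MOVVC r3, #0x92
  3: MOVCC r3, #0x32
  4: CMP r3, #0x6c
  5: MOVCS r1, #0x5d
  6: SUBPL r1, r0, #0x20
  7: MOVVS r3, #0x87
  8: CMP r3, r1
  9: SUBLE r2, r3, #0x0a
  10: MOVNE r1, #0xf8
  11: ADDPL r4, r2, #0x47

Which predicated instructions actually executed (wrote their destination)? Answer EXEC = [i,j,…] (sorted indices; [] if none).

0: ✓ CMP  NZCV=1000
1: · MOVPL
2: ✓ MOVVC  r3←0x92
3: ✓ MOVCC  r3←0x32
4: ✓ CMP  NZCV=1000
5: · MOVCS
6: · SUBPL
7: · MOVVS
8: ✓ CMP  NZCV=0000
9: · SUBLE
10: ✓ MOVNE  r1←0xf8
11: ✓ ADDPL  r4←0x4e

EXEC = [2,3,10,11]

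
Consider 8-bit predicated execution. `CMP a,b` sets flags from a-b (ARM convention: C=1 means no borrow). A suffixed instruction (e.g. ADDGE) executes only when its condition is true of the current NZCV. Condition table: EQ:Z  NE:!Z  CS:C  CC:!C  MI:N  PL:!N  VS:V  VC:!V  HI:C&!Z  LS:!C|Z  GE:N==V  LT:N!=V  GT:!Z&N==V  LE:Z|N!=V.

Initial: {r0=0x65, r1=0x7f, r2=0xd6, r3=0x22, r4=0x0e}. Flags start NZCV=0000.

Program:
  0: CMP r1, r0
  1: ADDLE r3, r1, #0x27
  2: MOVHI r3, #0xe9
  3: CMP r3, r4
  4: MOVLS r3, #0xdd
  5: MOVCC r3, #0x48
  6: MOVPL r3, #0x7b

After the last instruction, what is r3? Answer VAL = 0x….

VAL = 0xe9

0: ✓ CMP  NZCV=0010
1: · ADDLE
2: ✓ MOVHI  r3←0xe9
3: ✓ CMP  NZCV=1010
4: · MOVLS
5: · MOVCC
6: · MOVPL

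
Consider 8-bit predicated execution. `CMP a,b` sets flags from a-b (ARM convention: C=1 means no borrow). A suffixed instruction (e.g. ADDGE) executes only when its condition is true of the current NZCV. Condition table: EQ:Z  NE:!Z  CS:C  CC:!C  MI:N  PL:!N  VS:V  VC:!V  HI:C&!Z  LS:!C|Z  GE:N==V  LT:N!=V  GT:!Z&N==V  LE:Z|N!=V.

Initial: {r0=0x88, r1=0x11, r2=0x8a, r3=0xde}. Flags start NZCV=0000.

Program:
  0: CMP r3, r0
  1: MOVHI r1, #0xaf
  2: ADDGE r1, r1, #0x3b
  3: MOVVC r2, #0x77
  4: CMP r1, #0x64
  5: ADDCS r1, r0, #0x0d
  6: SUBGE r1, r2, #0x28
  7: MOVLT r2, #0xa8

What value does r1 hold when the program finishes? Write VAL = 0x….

[0] flags=0010 → (cmp)
[1] flags=0010 HI?T → r1=0xaf
[2] flags=0010 GE?T → r1=0xea
[3] flags=0010 VC?T → r2=0x77
[4] flags=1010 → (cmp)
[5] flags=1010 CS?T → r1=0x95
[6] flags=1010 GE?F → skip
[7] flags=1010 LT?T → r2=0xa8

VAL = 0x95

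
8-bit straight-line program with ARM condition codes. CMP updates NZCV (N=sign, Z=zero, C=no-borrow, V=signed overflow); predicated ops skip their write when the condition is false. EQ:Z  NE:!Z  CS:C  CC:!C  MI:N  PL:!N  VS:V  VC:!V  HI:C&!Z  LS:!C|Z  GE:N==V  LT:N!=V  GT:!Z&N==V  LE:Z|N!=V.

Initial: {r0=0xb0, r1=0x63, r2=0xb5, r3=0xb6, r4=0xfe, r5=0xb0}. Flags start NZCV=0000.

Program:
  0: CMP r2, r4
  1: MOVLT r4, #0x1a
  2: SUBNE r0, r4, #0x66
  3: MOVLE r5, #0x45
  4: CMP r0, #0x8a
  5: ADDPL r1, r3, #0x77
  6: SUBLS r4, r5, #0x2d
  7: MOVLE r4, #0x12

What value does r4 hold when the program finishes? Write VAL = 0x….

0: ✓ CMP  NZCV=1000
1: ✓ MOVLT  r4←0x1a
2: ✓ SUBNE  r0←0xb4
3: ✓ MOVLE  r5←0x45
4: ✓ CMP  NZCV=0010
5: ✓ ADDPL  r1←0x2d
6: · SUBLS
7: · MOVLE

VAL = 0x1a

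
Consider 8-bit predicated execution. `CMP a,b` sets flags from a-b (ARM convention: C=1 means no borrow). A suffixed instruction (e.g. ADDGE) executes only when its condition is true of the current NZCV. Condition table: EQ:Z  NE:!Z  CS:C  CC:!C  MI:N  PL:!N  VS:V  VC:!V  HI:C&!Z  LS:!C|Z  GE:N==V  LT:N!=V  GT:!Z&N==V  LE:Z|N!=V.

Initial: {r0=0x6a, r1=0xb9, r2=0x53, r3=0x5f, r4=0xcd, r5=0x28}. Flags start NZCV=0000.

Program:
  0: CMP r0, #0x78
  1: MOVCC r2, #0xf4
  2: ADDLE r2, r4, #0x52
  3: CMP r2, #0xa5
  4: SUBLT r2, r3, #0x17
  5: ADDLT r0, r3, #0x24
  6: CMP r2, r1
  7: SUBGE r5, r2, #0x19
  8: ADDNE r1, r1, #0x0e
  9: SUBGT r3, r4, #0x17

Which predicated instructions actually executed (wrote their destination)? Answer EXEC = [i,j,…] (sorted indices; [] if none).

0: ✓ CMP  NZCV=1000
1: ✓ MOVCC  r2←0xf4
2: ✓ ADDLE  r2←0x1f
3: ✓ CMP  NZCV=0000
4: · SUBLT
5: · ADDLT
6: ✓ CMP  NZCV=0000
7: ✓ SUBGE  r5←0x06
8: ✓ ADDNE  r1←0xc7
9: ✓ SUBGT  r3←0xb6

EXEC = [1,2,7,8,9]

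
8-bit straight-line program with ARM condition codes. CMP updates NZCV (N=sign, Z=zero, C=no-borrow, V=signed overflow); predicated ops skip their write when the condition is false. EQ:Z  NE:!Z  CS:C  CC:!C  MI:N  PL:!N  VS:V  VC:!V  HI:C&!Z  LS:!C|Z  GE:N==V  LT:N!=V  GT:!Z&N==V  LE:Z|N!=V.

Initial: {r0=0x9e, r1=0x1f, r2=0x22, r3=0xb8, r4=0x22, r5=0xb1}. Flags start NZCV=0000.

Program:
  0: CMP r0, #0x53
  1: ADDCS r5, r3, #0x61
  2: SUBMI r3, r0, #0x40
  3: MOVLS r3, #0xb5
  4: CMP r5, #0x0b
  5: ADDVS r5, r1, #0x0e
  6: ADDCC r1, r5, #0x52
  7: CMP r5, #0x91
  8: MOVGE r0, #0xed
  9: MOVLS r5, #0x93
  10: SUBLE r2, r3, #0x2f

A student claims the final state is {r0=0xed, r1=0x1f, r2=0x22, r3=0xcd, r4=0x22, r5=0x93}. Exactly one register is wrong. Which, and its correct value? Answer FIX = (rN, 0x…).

FIX = (r3, 0xb8)

0: ✓ CMP  NZCV=0011
1: ✓ ADDCS  r5←0x19
2: · SUBMI
3: · MOVLS
4: ✓ CMP  NZCV=0010
5: · ADDVS
6: · ADDCC
7: ✓ CMP  NZCV=1001
8: ✓ MOVGE  r0←0xed
9: ✓ MOVLS  r5←0x93
10: · SUBLE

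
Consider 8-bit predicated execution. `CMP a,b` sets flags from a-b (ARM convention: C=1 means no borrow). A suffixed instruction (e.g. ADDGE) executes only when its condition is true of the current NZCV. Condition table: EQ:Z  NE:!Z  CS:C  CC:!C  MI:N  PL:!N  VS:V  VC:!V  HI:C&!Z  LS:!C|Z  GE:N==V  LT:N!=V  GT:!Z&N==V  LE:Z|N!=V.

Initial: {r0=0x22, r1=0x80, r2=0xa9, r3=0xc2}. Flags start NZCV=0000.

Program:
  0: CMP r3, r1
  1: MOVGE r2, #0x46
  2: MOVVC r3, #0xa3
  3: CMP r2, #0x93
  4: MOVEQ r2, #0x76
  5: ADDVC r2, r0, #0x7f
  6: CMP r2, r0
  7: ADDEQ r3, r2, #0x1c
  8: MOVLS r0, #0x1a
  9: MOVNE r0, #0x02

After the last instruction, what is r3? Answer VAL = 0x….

[0] flags=0010 → (cmp)
[1] flags=0010 GE?T → r2=0x46
[2] flags=0010 VC?T → r3=0xa3
[3] flags=1001 → (cmp)
[4] flags=1001 EQ?F → skip
[5] flags=1001 VC?F → skip
[6] flags=0010 → (cmp)
[7] flags=0010 EQ?F → skip
[8] flags=0010 LS?F → skip
[9] flags=0010 NE?T → r0=0x02

VAL = 0xa3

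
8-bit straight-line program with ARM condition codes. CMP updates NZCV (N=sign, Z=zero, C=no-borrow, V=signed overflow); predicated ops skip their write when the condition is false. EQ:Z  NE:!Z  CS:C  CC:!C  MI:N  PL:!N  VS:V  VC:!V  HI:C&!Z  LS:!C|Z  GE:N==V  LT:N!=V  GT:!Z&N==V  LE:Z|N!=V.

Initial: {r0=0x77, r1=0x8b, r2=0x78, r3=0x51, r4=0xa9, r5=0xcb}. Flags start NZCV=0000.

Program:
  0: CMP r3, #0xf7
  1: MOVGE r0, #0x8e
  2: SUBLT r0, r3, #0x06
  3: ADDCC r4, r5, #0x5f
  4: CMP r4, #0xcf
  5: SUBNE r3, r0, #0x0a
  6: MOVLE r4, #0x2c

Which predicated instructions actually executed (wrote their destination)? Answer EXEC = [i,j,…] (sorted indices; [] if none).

0: ✓ CMP  NZCV=0000
1: ✓ MOVGE  r0←0x8e
2: · SUBLT
3: ✓ ADDCC  r4←0x2a
4: ✓ CMP  NZCV=0000
5: ✓ SUBNE  r3←0x84
6: · MOVLE

EXEC = [1,3,5]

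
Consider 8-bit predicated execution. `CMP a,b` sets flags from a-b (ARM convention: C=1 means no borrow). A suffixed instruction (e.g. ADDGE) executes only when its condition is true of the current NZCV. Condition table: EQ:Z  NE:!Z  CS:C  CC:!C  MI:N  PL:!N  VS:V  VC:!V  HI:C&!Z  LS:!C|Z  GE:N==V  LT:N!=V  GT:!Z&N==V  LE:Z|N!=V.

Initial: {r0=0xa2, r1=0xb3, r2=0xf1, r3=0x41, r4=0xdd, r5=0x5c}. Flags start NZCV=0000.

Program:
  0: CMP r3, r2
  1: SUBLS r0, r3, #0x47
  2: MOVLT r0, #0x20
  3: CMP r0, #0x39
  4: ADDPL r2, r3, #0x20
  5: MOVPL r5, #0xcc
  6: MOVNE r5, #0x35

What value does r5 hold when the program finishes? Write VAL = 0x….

0: ✓ CMP  NZCV=0000
1: ✓ SUBLS  r0←0xfa
2: · MOVLT
3: ✓ CMP  NZCV=1010
4: · ADDPL
5: · MOVPL
6: ✓ MOVNE  r5←0x35

VAL = 0x35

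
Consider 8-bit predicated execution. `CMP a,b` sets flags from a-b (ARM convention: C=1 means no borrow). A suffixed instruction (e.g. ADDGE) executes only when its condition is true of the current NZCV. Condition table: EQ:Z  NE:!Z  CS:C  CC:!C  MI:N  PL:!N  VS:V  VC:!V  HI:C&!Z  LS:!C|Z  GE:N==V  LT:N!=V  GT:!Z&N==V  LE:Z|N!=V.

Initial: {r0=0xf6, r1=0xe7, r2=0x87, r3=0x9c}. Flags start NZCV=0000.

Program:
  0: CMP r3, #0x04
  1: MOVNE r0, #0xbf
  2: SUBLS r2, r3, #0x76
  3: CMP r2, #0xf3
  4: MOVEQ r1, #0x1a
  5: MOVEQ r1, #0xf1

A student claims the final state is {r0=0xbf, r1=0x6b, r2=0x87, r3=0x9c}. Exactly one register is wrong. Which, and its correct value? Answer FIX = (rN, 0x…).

0: ✓ CMP  NZCV=1010
1: ✓ MOVNE  r0←0xbf
2: · SUBLS
3: ✓ CMP  NZCV=1000
4: · MOVEQ
5: · MOVEQ

FIX = (r1, 0xe7)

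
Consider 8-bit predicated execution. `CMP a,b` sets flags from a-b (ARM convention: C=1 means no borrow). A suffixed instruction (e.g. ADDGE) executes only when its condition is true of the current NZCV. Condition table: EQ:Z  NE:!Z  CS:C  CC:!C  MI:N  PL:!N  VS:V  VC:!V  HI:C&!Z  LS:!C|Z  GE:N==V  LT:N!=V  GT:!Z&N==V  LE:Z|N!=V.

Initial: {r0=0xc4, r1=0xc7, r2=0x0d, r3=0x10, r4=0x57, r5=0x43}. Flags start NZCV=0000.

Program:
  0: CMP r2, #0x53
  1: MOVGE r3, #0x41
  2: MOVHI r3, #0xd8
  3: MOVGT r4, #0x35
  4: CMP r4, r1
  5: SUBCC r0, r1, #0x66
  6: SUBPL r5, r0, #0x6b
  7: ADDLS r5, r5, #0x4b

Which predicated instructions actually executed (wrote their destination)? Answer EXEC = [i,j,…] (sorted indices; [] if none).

0: ✓ CMP  NZCV=1000
1: · MOVGE
2: · MOVHI
3: · MOVGT
4: ✓ CMP  NZCV=1001
5: ✓ SUBCC  r0←0x61
6: · SUBPL
7: ✓ ADDLS  r5←0x8e

EXEC = [5,7]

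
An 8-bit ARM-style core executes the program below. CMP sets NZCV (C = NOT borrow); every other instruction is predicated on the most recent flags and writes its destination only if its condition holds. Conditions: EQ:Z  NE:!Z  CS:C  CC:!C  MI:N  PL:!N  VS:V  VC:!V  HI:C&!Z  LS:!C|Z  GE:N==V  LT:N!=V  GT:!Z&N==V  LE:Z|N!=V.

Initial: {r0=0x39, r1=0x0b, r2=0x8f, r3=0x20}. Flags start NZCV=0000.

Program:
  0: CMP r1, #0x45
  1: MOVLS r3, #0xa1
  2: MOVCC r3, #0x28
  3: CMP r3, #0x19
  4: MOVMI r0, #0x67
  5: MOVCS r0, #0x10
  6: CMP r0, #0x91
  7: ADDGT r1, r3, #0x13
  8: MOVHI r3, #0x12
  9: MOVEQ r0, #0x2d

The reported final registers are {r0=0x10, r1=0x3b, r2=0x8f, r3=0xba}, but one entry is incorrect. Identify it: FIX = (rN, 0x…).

[0] flags=1000 → (cmp)
[1] flags=1000 LS?T → r3=0xa1
[2] flags=1000 CC?T → r3=0x28
[3] flags=0010 → (cmp)
[4] flags=0010 MI?F → skip
[5] flags=0010 CS?T → r0=0x10
[6] flags=0000 → (cmp)
[7] flags=0000 GT?T → r1=0x3b
[8] flags=0000 HI?F → skip
[9] flags=0000 EQ?F → skip

FIX = (r3, 0x28)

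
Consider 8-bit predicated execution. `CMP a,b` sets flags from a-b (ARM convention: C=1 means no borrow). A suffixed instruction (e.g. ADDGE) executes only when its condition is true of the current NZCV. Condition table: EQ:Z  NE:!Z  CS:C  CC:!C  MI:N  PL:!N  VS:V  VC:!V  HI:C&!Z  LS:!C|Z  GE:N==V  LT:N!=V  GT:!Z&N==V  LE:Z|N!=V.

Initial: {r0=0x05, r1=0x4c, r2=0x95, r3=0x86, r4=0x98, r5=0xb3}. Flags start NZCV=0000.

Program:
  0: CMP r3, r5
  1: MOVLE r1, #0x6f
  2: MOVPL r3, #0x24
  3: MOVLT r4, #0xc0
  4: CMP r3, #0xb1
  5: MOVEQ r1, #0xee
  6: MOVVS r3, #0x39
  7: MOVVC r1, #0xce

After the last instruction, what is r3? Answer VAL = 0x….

VAL = 0x86

0: ✓ CMP  NZCV=1000
1: ✓ MOVLE  r1←0x6f
2: · MOVPL
3: ✓ MOVLT  r4←0xc0
4: ✓ CMP  NZCV=1000
5: · MOVEQ
6: · MOVVS
7: ✓ MOVVC  r1←0xce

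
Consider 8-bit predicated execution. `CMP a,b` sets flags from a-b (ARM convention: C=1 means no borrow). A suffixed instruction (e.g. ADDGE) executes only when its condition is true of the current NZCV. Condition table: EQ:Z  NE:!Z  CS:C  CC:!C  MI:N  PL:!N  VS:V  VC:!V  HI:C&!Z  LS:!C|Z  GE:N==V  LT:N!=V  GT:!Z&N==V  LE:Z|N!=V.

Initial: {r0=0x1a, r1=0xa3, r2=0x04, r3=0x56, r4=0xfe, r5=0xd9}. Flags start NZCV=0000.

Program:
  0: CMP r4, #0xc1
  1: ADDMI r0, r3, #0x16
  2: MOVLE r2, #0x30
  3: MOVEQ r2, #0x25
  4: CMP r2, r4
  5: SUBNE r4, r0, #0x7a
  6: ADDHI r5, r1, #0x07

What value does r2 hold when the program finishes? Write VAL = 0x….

0: ✓ CMP  NZCV=0010
1: · ADDMI
2: · MOVLE
3: · MOVEQ
4: ✓ CMP  NZCV=0000
5: ✓ SUBNE  r4←0xa0
6: · ADDHI

VAL = 0x04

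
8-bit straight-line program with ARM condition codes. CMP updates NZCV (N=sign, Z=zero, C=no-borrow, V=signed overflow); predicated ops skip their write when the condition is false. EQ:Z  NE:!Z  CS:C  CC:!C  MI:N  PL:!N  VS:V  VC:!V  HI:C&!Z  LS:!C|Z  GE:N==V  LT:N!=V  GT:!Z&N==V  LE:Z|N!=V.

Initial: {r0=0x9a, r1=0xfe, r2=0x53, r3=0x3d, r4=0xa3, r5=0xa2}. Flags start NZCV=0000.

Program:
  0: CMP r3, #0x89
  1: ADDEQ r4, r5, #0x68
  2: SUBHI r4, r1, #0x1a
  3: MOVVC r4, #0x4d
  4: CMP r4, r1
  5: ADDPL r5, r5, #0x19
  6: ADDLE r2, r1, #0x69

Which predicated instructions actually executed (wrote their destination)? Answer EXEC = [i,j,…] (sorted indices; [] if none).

0: ✓ CMP  NZCV=1001
1: · ADDEQ
2: · SUBHI
3: · MOVVC
4: ✓ CMP  NZCV=1000
5: · ADDPL
6: ✓ ADDLE  r2←0x67

EXEC = [6]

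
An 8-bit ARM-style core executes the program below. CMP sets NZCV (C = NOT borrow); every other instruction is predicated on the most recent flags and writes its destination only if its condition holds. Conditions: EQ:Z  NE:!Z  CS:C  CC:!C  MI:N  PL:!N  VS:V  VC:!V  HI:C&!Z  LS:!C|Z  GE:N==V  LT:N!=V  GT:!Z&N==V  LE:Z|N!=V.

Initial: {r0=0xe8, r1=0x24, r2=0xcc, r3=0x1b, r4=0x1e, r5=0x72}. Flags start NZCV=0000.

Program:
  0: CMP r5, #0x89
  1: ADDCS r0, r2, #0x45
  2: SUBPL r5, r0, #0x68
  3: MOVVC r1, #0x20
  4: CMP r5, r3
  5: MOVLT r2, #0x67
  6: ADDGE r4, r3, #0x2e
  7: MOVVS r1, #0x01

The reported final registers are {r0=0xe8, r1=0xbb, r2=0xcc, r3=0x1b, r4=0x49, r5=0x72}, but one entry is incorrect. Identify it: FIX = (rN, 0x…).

0: ✓ CMP  NZCV=1001
1: · ADDCS
2: · SUBPL
3: · MOVVC
4: ✓ CMP  NZCV=0010
5: · MOVLT
6: ✓ ADDGE  r4←0x49
7: · MOVVS

FIX = (r1, 0x24)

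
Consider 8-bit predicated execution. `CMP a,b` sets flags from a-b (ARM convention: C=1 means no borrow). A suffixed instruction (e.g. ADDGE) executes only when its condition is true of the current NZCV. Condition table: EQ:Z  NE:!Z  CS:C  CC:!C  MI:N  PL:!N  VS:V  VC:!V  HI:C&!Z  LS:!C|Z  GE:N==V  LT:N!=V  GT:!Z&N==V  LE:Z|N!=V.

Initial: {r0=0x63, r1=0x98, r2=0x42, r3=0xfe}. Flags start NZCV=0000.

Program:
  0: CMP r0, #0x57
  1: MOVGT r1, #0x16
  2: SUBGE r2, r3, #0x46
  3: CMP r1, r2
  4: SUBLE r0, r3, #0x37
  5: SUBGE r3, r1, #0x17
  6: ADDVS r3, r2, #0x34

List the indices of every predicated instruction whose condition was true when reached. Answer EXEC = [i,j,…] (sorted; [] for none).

EXEC = [1,2,5]

[0] flags=0010 → (cmp)
[1] flags=0010 GT?T → r1=0x16
[2] flags=0010 GE?T → r2=0xb8
[3] flags=0000 → (cmp)
[4] flags=0000 LE?F → skip
[5] flags=0000 GE?T → r3=0xff
[6] flags=0000 VS?F → skip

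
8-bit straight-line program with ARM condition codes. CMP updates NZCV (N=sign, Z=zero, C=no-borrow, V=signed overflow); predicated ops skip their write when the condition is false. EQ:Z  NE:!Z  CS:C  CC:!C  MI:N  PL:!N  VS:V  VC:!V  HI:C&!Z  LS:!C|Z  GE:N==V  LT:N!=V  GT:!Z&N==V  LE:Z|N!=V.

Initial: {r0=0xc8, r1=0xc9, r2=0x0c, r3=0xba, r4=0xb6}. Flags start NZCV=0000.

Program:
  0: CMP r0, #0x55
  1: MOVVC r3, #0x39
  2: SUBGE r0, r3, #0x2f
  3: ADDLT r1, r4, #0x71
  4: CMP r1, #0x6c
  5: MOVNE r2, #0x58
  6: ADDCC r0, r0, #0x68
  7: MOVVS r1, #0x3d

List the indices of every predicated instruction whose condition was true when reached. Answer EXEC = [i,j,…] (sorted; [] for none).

[0] flags=0011 → (cmp)
[1] flags=0011 VC?F → skip
[2] flags=0011 GE?F → skip
[3] flags=0011 LT?T → r1=0x27
[4] flags=1000 → (cmp)
[5] flags=1000 NE?T → r2=0x58
[6] flags=1000 CC?T → r0=0x30
[7] flags=1000 VS?F → skip

EXEC = [3,5,6]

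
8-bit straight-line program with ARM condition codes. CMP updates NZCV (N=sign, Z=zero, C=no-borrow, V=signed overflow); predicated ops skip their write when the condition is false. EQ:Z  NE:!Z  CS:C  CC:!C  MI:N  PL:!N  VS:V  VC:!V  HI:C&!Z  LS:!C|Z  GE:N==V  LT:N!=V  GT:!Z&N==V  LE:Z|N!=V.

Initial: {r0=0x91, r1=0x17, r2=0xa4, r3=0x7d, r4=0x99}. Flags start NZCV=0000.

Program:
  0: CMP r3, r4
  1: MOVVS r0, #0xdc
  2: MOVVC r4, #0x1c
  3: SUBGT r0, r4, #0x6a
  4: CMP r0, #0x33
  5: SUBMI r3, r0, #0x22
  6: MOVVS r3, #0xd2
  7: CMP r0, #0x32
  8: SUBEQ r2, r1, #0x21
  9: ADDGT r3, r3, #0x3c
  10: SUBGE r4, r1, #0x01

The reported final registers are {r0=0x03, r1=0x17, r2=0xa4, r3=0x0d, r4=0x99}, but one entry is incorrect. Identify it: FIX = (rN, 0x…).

[0] flags=1001 → (cmp)
[1] flags=1001 VS?T → r0=0xdc
[2] flags=1001 VC?F → skip
[3] flags=1001 GT?T → r0=0x2f
[4] flags=1000 → (cmp)
[5] flags=1000 MI?T → r3=0x0d
[6] flags=1000 VS?F → skip
[7] flags=1000 → (cmp)
[8] flags=1000 EQ?F → skip
[9] flags=1000 GT?F → skip
[10] flags=1000 GE?F → skip

FIX = (r0, 0x2f)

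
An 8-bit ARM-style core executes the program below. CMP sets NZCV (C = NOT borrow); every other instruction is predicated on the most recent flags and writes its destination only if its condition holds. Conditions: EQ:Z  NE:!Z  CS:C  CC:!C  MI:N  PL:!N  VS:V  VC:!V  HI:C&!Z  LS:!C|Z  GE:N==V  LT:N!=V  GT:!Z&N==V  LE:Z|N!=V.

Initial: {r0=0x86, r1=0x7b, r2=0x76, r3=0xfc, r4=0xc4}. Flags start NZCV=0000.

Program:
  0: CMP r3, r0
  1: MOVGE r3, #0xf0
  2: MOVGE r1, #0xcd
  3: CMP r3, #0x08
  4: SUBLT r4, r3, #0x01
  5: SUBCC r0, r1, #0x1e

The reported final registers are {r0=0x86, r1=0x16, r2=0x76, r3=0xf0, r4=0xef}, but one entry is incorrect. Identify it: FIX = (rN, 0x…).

FIX = (r1, 0xcd)

0: ✓ CMP  NZCV=0010
1: ✓ MOVGE  r3←0xf0
2: ✓ MOVGE  r1←0xcd
3: ✓ CMP  NZCV=1010
4: ✓ SUBLT  r4←0xef
5: · SUBCC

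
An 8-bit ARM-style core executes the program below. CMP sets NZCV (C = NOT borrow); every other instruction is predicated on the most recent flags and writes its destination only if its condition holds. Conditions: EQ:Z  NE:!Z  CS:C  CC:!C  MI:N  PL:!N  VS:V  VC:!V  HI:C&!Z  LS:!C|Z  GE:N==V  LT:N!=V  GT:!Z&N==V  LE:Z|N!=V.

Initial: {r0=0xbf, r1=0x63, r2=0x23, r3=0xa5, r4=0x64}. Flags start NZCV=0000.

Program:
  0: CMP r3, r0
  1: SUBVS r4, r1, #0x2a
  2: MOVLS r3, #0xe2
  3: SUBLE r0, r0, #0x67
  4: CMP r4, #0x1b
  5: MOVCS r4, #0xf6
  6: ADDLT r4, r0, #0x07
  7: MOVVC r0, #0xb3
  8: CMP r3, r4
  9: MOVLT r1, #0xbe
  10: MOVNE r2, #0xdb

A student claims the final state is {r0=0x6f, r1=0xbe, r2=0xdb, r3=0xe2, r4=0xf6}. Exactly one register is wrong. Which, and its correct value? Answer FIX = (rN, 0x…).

FIX = (r0, 0xb3)

[0] flags=1000 → (cmp)
[1] flags=1000 VS?F → skip
[2] flags=1000 LS?T → r3=0xe2
[3] flags=1000 LE?T → r0=0x58
[4] flags=0010 → (cmp)
[5] flags=0010 CS?T → r4=0xf6
[6] flags=0010 LT?F → skip
[7] flags=0010 VC?T → r0=0xb3
[8] flags=1000 → (cmp)
[9] flags=1000 LT?T → r1=0xbe
[10] flags=1000 NE?T → r2=0xdb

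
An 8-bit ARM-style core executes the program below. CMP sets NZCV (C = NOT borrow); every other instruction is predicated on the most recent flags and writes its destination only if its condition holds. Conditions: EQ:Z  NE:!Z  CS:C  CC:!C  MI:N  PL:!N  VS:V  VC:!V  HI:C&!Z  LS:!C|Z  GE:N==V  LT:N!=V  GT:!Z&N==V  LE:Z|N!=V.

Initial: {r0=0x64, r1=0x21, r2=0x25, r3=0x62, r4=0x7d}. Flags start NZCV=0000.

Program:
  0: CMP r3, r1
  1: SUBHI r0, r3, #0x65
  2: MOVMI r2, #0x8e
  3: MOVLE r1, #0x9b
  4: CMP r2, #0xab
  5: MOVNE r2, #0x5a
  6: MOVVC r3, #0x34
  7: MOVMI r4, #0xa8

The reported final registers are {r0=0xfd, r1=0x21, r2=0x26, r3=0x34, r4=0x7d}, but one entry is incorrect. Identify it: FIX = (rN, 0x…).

FIX = (r2, 0x5a)

0: ✓ CMP  NZCV=0010
1: ✓ SUBHI  r0←0xfd
2: · MOVMI
3: · MOVLE
4: ✓ CMP  NZCV=0000
5: ✓ MOVNE  r2←0x5a
6: ✓ MOVVC  r3←0x34
7: · MOVMI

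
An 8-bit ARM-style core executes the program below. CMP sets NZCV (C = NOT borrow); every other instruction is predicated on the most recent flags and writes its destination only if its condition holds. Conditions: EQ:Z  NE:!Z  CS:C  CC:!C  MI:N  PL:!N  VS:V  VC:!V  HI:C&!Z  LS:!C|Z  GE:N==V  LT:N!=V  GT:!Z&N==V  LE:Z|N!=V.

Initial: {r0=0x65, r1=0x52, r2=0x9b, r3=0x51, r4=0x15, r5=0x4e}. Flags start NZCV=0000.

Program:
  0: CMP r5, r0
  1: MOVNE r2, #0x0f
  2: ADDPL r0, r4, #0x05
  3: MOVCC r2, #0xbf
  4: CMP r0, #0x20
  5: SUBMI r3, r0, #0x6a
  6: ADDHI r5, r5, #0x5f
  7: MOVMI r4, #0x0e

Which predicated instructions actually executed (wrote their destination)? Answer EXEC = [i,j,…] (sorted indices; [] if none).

EXEC = [1,3,6]

0: ✓ CMP  NZCV=1000
1: ✓ MOVNE  r2←0x0f
2: · ADDPL
3: ✓ MOVCC  r2←0xbf
4: ✓ CMP  NZCV=0010
5: · SUBMI
6: ✓ ADDHI  r5←0xad
7: · MOVMI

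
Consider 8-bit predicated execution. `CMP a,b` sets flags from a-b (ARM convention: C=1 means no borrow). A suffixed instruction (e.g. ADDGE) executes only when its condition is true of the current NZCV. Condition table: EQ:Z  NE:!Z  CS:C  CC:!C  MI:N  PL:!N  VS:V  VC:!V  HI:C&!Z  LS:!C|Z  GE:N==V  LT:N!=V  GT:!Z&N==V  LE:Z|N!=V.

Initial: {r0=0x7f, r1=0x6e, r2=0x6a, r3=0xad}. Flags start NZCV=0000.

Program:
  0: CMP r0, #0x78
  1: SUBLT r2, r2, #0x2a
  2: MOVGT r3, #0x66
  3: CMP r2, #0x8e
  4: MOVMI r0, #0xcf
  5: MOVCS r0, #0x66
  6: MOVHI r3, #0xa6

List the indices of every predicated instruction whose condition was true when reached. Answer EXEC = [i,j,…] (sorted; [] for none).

[0] flags=0010 → (cmp)
[1] flags=0010 LT?F → skip
[2] flags=0010 GT?T → r3=0x66
[3] flags=1001 → (cmp)
[4] flags=1001 MI?T → r0=0xcf
[5] flags=1001 CS?F → skip
[6] flags=1001 HI?F → skip

EXEC = [2,4]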